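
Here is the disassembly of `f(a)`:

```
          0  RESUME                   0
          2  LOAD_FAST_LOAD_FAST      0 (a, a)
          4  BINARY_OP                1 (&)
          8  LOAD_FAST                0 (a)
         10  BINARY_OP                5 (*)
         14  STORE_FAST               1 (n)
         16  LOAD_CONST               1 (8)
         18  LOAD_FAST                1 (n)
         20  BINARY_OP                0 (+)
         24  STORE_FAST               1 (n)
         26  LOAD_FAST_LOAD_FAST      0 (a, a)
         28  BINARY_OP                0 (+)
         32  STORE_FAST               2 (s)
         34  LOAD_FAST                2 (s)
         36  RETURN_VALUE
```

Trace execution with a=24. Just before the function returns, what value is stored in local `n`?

584

LOAD_FAST_LOAD_FAST a,a → push 24,24. Stack: [24, 24]
BINARY_OP & → 24 & 24 = 24. Stack: [24]
LOAD_FAST a → push 24. Stack: [24, 24]
BINARY_OP * → 24 * 24 = 576. Stack: [576]
STORE_FAST n → n=576. Stack: []
LOAD_CONST → push 8. Stack: [8]
LOAD_FAST n → push 576. Stack: [8, 576]
BINARY_OP + → 8 + 576 = 584. Stack: [584]
STORE_FAST n → n=584. Stack: []
LOAD_FAST_LOAD_FAST a,a → push 24,24. Stack: [24, 24]
BINARY_OP + → 24 + 24 = 48. Stack: [48]
STORE_FAST s → s=48. Stack: []
LOAD_FAST s → push 48. Stack: [48]
RETURN_VALUE → return 48.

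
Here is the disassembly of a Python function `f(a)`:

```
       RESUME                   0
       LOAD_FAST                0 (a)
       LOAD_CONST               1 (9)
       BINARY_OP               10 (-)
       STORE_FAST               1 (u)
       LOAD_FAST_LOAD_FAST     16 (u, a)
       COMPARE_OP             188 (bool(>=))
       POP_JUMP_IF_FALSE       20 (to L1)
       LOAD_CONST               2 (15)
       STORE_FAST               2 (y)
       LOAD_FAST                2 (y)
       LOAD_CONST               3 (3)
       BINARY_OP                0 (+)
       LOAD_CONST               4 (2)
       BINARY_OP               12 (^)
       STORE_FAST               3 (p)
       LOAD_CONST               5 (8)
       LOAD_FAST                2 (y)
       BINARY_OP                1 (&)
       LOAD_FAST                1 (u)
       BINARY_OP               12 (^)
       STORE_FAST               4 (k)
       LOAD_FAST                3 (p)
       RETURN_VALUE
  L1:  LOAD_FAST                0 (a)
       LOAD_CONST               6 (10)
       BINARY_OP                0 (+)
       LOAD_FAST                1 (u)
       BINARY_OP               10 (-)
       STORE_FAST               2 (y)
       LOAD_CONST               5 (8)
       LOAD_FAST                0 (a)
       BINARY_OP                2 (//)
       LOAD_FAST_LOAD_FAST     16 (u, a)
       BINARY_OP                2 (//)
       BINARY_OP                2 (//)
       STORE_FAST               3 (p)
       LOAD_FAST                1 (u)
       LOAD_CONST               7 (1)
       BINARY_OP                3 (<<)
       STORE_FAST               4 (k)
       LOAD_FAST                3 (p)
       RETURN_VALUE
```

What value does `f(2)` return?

-1

LOAD_FAST a → push 2. Stack: [2]
LOAD_CONST → push 9. Stack: [2, 9]
BINARY_OP - → 2 - 9 = -7. Stack: [-7]
STORE_FAST u → u=-7. Stack: []
LOAD_FAST_LOAD_FAST u,a → push -7,2. Stack: [-7, 2]
COMPARE_OP bool(>=) → -7 vs 2 = False. Stack: [False]
POP_JUMP_IF_FALSE → pop False; jump. Stack: []
LOAD_FAST a → push 2. Stack: [2]
LOAD_CONST → push 10. Stack: [2, 10]
BINARY_OP + → 2 + 10 = 12. Stack: [12]
LOAD_FAST u → push -7. Stack: [12, -7]
BINARY_OP - → 12 - -7 = 19. Stack: [19]
STORE_FAST y → y=19. Stack: []
LOAD_CONST → push 8. Stack: [8]
LOAD_FAST a → push 2. Stack: [8, 2]
BINARY_OP // → 8 // 2 = 4. Stack: [4]
LOAD_FAST_LOAD_FAST u,a → push -7,2. Stack: [4, -7, 2]
BINARY_OP // → -7 // 2 = -4. Stack: [4, -4]
BINARY_OP // → 4 // -4 = -1. Stack: [-1]
STORE_FAST p → p=-1. Stack: []
LOAD_FAST u → push -7. Stack: [-7]
LOAD_CONST → push 1. Stack: [-7, 1]
BINARY_OP << → -7 << 1 = -14. Stack: [-14]
STORE_FAST k → k=-14. Stack: []
LOAD_FAST p → push -1. Stack: [-1]
RETURN_VALUE → return -1.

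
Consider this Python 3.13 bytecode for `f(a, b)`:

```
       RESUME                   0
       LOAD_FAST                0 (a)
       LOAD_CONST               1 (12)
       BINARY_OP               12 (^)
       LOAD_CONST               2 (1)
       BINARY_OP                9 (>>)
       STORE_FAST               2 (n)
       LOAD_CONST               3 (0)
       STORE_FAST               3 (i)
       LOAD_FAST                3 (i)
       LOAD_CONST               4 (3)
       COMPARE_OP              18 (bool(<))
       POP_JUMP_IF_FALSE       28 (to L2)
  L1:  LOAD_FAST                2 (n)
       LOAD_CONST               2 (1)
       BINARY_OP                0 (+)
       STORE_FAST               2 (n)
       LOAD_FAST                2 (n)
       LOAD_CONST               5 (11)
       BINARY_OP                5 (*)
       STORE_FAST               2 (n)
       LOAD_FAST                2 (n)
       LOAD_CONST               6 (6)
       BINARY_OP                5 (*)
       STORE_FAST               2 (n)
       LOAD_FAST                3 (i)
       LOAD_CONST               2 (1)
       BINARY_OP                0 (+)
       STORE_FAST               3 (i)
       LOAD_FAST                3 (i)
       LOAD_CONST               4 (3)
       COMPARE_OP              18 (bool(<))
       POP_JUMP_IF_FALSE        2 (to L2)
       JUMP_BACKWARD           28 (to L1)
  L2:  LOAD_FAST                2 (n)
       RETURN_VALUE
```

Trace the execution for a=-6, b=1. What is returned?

-1145562

LOAD_FAST a → push -6
LOAD_CONST → push 12
BINARY_OP ^ → -6 ^ 12 = -10
LOAD_CONST → push 1
BINARY_OP >> → -10 >> 1 = -5
STORE_FAST n → n=-5
LOAD_CONST → push 0
STORE_FAST i → i=0
LOAD_FAST i → push 0
LOAD_CONST → push 3
COMPARE_OP bool(<) → 0 vs 3 = True
POP_JUMP_IF_FALSE → pop True; no jump
LOAD_FAST n → push -5
LOAD_CONST → push 1
BINARY_OP + → -5 + 1 = -4
STORE_FAST n → n=-4
LOAD_FAST n → push -4
LOAD_CONST → push 11
BINARY_OP * → -4 * 11 = -44
STORE_FAST n → n=-44
LOAD_FAST n → push -44
LOAD_CONST → push 6
BINARY_OP * → -44 * 6 = -264
STORE_FAST n → n=-264
LOAD_FAST i → push 0
LOAD_CONST → push 1
BINARY_OP + → 0 + 1 = 1
STORE_FAST i → i=1
LOAD_FAST i → push 1
LOAD_CONST → push 3
COMPARE_OP bool(<) → 1 vs 3 = True
POP_JUMP_IF_FALSE → pop True; no jump
LOAD_FAST n → push -264
LOAD_CONST → push 1
BINARY_OP + → -264 + 1 = -263
STORE_FAST n → n=-263
LOAD_FAST n → push -263
LOAD_CONST → push 11
BINARY_OP * → -263 * 11 = -2893
STORE_FAST n → n=-2893
LOAD_FAST n → push -2893
LOAD_CONST → push 6
BINARY_OP * → -2893 * 6 = -17358
STORE_FAST n → n=-17358
LOAD_FAST i → push 1
LOAD_CONST → push 1
BINARY_OP + → 1 + 1 = 2
STORE_FAST i → i=2
LOAD_FAST i → push 2
LOAD_CONST → push 3
COMPARE_OP bool(<) → 2 vs 3 = True
POP_JUMP_IF_FALSE → pop True; no jump
LOAD_FAST n → push -17358
LOAD_CONST → push 1
BINARY_OP + → -17358 + 1 = -17357
STORE_FAST n → n=-17357
LOAD_FAST n → push -17357
LOAD_CONST → push 11
BINARY_OP * → -17357 * 11 = -190927
STORE_FAST n → n=-190927
LOAD_FAST n → push -190927
LOAD_CONST → push 6
BINARY_OP * → -190927 * 6 = -1145562
STORE_FAST n → n=-1145562
LOAD_FAST i → push 2
LOAD_CONST → push 1
BINARY_OP + → 2 + 1 = 3
STORE_FAST i → i=3
LOAD_FAST i → push 3
LOAD_CONST → push 3
COMPARE_OP bool(<) → 3 vs 3 = False
POP_JUMP_IF_FALSE → pop False; jump
LOAD_FAST n → push -1145562
RETURN_VALUE → return -1145562.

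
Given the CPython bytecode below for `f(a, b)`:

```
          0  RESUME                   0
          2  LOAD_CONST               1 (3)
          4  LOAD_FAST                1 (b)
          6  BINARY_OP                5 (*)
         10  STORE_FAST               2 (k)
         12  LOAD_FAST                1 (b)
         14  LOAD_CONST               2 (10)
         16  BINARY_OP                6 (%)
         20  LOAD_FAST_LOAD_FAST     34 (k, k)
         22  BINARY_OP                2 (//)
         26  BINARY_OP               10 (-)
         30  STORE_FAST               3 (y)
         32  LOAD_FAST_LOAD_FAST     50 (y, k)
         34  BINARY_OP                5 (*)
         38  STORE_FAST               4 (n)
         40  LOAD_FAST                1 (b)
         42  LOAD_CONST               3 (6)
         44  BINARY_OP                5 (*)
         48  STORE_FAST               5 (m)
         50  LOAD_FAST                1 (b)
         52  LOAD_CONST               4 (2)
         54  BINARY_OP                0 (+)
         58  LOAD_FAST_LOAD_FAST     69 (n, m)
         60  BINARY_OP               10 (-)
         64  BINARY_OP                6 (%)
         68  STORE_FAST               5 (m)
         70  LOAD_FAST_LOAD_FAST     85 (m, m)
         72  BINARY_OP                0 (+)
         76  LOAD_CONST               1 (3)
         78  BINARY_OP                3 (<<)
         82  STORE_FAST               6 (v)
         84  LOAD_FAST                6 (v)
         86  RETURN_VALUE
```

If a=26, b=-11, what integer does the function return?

-144

LOAD_CONST → push 3. Stack: [3]
LOAD_FAST b → push -11. Stack: [3, -11]
BINARY_OP * → 3 * -11 = -33. Stack: [-33]
STORE_FAST k → k=-33. Stack: []
LOAD_FAST b → push -11. Stack: [-11]
LOAD_CONST → push 10. Stack: [-11, 10]
BINARY_OP % → -11 % 10 = 9. Stack: [9]
LOAD_FAST_LOAD_FAST k,k → push -33,-33. Stack: [9, -33, -33]
BINARY_OP // → -33 // -33 = 1. Stack: [9, 1]
BINARY_OP - → 9 - 1 = 8. Stack: [8]
STORE_FAST y → y=8. Stack: []
LOAD_FAST_LOAD_FAST y,k → push 8,-33. Stack: [8, -33]
BINARY_OP * → 8 * -33 = -264. Stack: [-264]
STORE_FAST n → n=-264. Stack: []
LOAD_FAST b → push -11. Stack: [-11]
LOAD_CONST → push 6. Stack: [-11, 6]
BINARY_OP * → -11 * 6 = -66. Stack: [-66]
STORE_FAST m → m=-66. Stack: []
LOAD_FAST b → push -11. Stack: [-11]
LOAD_CONST → push 2. Stack: [-11, 2]
BINARY_OP + → -11 + 2 = -9. Stack: [-9]
LOAD_FAST_LOAD_FAST n,m → push -264,-66. Stack: [-9, -264, -66]
BINARY_OP - → -264 - -66 = -198. Stack: [-9, -198]
BINARY_OP % → -9 % -198 = -9. Stack: [-9]
STORE_FAST m → m=-9. Stack: []
LOAD_FAST_LOAD_FAST m,m → push -9,-9. Stack: [-9, -9]
BINARY_OP + → -9 + -9 = -18. Stack: [-18]
LOAD_CONST → push 3. Stack: [-18, 3]
BINARY_OP << → -18 << 3 = -144. Stack: [-144]
STORE_FAST v → v=-144. Stack: []
LOAD_FAST v → push -144. Stack: [-144]
RETURN_VALUE → return -144.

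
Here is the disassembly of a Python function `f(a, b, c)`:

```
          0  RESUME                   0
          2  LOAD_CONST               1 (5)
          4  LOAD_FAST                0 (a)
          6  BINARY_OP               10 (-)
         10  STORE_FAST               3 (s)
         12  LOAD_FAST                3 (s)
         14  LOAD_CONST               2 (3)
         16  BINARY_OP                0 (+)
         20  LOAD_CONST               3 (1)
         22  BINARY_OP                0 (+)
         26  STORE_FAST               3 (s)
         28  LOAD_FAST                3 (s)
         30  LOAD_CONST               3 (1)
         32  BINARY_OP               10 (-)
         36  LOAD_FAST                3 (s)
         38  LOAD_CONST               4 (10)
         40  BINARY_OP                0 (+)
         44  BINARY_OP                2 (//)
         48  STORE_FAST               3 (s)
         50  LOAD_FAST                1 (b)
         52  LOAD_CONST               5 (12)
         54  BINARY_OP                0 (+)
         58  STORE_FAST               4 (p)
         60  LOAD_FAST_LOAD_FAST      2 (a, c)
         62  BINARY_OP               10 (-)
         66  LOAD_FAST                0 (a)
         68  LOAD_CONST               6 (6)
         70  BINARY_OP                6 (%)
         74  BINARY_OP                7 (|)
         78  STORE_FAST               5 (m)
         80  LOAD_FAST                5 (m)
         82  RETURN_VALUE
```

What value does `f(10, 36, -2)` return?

LOAD_CONST → push 5. Stack: [5]
LOAD_FAST a → push 10. Stack: [5, 10]
BINARY_OP - → 5 - 10 = -5. Stack: [-5]
STORE_FAST s → s=-5. Stack: []
LOAD_FAST s → push -5. Stack: [-5]
LOAD_CONST → push 3. Stack: [-5, 3]
BINARY_OP + → -5 + 3 = -2. Stack: [-2]
LOAD_CONST → push 1. Stack: [-2, 1]
BINARY_OP + → -2 + 1 = -1. Stack: [-1]
STORE_FAST s → s=-1. Stack: []
LOAD_FAST s → push -1. Stack: [-1]
LOAD_CONST → push 1. Stack: [-1, 1]
BINARY_OP - → -1 - 1 = -2. Stack: [-2]
LOAD_FAST s → push -1. Stack: [-2, -1]
LOAD_CONST → push 10. Stack: [-2, -1, 10]
BINARY_OP + → -1 + 10 = 9. Stack: [-2, 9]
BINARY_OP // → -2 // 9 = -1. Stack: [-1]
STORE_FAST s → s=-1. Stack: []
LOAD_FAST b → push 36. Stack: [36]
LOAD_CONST → push 12. Stack: [36, 12]
BINARY_OP + → 36 + 12 = 48. Stack: [48]
STORE_FAST p → p=48. Stack: []
LOAD_FAST_LOAD_FAST a,c → push 10,-2. Stack: [10, -2]
BINARY_OP - → 10 - -2 = 12. Stack: [12]
LOAD_FAST a → push 10. Stack: [12, 10]
LOAD_CONST → push 6. Stack: [12, 10, 6]
BINARY_OP % → 10 % 6 = 4. Stack: [12, 4]
BINARY_OP | → 12 | 4 = 12. Stack: [12]
STORE_FAST m → m=12. Stack: []
LOAD_FAST m → push 12. Stack: [12]
RETURN_VALUE → return 12.

12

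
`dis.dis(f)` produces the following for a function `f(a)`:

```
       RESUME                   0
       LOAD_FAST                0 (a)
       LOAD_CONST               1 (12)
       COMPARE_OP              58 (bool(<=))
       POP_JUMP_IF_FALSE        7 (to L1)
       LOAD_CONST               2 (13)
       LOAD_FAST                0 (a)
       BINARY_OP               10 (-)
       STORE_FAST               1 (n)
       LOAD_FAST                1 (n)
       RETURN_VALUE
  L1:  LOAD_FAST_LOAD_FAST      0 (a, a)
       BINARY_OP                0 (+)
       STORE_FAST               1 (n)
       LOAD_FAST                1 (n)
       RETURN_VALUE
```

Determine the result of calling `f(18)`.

LOAD_FAST a → push 18. Stack: [18]
LOAD_CONST → push 12. Stack: [18, 12]
COMPARE_OP bool(<=) → 18 vs 12 = False. Stack: [False]
POP_JUMP_IF_FALSE → pop False; jump. Stack: []
LOAD_FAST_LOAD_FAST a,a → push 18,18. Stack: [18, 18]
BINARY_OP + → 18 + 18 = 36. Stack: [36]
STORE_FAST n → n=36. Stack: []
LOAD_FAST n → push 36. Stack: [36]
RETURN_VALUE → return 36.

36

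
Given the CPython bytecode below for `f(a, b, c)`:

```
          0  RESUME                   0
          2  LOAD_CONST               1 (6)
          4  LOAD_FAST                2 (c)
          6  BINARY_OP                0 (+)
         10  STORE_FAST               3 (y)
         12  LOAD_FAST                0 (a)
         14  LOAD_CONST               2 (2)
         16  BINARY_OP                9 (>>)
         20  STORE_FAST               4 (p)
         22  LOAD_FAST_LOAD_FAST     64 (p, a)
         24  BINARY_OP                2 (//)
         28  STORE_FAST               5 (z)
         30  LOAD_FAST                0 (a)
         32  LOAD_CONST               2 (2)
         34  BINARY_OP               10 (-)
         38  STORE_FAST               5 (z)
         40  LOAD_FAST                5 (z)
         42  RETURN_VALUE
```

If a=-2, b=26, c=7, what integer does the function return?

LOAD_CONST → push 6. Stack: [6]
LOAD_FAST c → push 7. Stack: [6, 7]
BINARY_OP + → 6 + 7 = 13. Stack: [13]
STORE_FAST y → y=13. Stack: []
LOAD_FAST a → push -2. Stack: [-2]
LOAD_CONST → push 2. Stack: [-2, 2]
BINARY_OP >> → -2 >> 2 = -1. Stack: [-1]
STORE_FAST p → p=-1. Stack: []
LOAD_FAST_LOAD_FAST p,a → push -1,-2. Stack: [-1, -2]
BINARY_OP // → -1 // -2 = 0. Stack: [0]
STORE_FAST z → z=0. Stack: []
LOAD_FAST a → push -2. Stack: [-2]
LOAD_CONST → push 2. Stack: [-2, 2]
BINARY_OP - → -2 - 2 = -4. Stack: [-4]
STORE_FAST z → z=-4. Stack: []
LOAD_FAST z → push -4. Stack: [-4]
RETURN_VALUE → return -4.

-4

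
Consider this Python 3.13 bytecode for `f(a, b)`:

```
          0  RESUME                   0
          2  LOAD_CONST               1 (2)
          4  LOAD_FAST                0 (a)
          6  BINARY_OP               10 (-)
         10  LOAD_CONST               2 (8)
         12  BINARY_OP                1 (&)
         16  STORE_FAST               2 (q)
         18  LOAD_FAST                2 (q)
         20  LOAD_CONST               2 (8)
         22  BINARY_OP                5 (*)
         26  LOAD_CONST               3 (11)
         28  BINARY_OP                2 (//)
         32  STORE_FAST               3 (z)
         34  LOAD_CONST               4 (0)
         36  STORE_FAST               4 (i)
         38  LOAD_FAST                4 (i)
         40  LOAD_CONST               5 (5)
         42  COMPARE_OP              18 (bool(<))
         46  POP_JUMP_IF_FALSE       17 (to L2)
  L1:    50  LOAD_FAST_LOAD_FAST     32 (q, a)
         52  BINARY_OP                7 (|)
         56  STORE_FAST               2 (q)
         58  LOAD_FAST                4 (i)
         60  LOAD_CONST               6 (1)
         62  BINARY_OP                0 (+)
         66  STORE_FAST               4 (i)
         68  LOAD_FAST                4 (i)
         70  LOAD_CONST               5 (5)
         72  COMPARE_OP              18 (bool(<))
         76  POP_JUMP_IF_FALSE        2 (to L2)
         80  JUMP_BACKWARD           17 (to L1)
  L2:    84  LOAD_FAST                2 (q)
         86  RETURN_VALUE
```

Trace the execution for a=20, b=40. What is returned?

LOAD_CONST → push 2
LOAD_FAST a → push 20
BINARY_OP - → 2 - 20 = -18
LOAD_CONST → push 8
BINARY_OP & → -18 & 8 = 8
STORE_FAST q → q=8
LOAD_FAST q → push 8
LOAD_CONST → push 8
BINARY_OP * → 8 * 8 = 64
LOAD_CONST → push 11
BINARY_OP // → 64 // 11 = 5
STORE_FAST z → z=5
LOAD_CONST → push 0
STORE_FAST i → i=0
LOAD_FAST i → push 0
LOAD_CONST → push 5
COMPARE_OP bool(<) → 0 vs 5 = True
POP_JUMP_IF_FALSE → pop True; no jump
LOAD_FAST_LOAD_FAST q,a → push 8,20
BINARY_OP | → 8 | 20 = 28
STORE_FAST q → q=28
LOAD_FAST i → push 0
LOAD_CONST → push 1
BINARY_OP + → 0 + 1 = 1
STORE_FAST i → i=1
LOAD_FAST i → push 1
LOAD_CONST → push 5
COMPARE_OP bool(<) → 1 vs 5 = True
POP_JUMP_IF_FALSE → pop True; no jump
LOAD_FAST_LOAD_FAST q,a → push 28,20
BINARY_OP | → 28 | 20 = 28
STORE_FAST q → q=28
LOAD_FAST i → push 1
LOAD_CONST → push 1
BINARY_OP + → 1 + 1 = 2
STORE_FAST i → i=2
LOAD_FAST i → push 2
LOAD_CONST → push 5
COMPARE_OP bool(<) → 2 vs 5 = True
POP_JUMP_IF_FALSE → pop True; no jump
LOAD_FAST_LOAD_FAST q,a → push 28,20
BINARY_OP | → 28 | 20 = 28
STORE_FAST q → q=28
LOAD_FAST i → push 2
LOAD_CONST → push 1
BINARY_OP + → 2 + 1 = 3
STORE_FAST i → i=3
LOAD_FAST i → push 3
LOAD_CONST → push 5
COMPARE_OP bool(<) → 3 vs 5 = True
POP_JUMP_IF_FALSE → pop True; no jump
LOAD_FAST_LOAD_FAST q,a → push 28,20
BINARY_OP | → 28 | 20 = 28
STORE_FAST q → q=28
LOAD_FAST i → push 3
LOAD_CONST → push 1
BINARY_OP + → 3 + 1 = 4
STORE_FAST i → i=4
LOAD_FAST i → push 4
LOAD_CONST → push 5
COMPARE_OP bool(<) → 4 vs 5 = True
POP_JUMP_IF_FALSE → pop True; no jump
LOAD_FAST_LOAD_FAST q,a → push 28,20
BINARY_OP | → 28 | 20 = 28
STORE_FAST q → q=28
LOAD_FAST i → push 4
LOAD_CONST → push 1
BINARY_OP + → 4 + 1 = 5
STORE_FAST i → i=5
LOAD_FAST i → push 5
LOAD_CONST → push 5
COMPARE_OP bool(<) → 5 vs 5 = False
POP_JUMP_IF_FALSE → pop False; jump
LOAD_FAST q → push 28
RETURN_VALUE → return 28.

28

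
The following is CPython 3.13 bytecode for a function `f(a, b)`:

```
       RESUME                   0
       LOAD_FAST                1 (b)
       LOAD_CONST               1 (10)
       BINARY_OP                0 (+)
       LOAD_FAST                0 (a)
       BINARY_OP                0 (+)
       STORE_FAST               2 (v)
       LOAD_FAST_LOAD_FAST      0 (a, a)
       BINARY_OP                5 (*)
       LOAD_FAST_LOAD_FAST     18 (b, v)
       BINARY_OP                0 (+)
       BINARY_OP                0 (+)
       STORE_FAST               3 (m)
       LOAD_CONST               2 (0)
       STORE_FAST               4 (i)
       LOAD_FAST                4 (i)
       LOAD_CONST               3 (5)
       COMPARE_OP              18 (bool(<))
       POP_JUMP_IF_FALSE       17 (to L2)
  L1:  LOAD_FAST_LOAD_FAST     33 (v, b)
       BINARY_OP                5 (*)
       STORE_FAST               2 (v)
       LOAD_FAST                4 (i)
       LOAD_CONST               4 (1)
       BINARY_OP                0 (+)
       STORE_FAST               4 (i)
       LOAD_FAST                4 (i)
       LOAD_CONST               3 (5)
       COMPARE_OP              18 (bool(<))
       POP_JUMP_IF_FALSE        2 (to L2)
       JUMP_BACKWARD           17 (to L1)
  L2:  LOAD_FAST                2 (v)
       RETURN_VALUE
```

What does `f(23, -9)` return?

-1417176

LOAD_FAST b → push -9
LOAD_CONST → push 10
BINARY_OP + → -9 + 10 = 1
LOAD_FAST a → push 23
BINARY_OP + → 1 + 23 = 24
STORE_FAST v → v=24
LOAD_FAST_LOAD_FAST a,a → push 23,23
BINARY_OP * → 23 * 23 = 529
LOAD_FAST_LOAD_FAST b,v → push -9,24
BINARY_OP + → -9 + 24 = 15
BINARY_OP + → 529 + 15 = 544
STORE_FAST m → m=544
LOAD_CONST → push 0
STORE_FAST i → i=0
LOAD_FAST i → push 0
LOAD_CONST → push 5
COMPARE_OP bool(<) → 0 vs 5 = True
POP_JUMP_IF_FALSE → pop True; no jump
LOAD_FAST_LOAD_FAST v,b → push 24,-9
BINARY_OP * → 24 * -9 = -216
STORE_FAST v → v=-216
LOAD_FAST i → push 0
LOAD_CONST → push 1
BINARY_OP + → 0 + 1 = 1
STORE_FAST i → i=1
LOAD_FAST i → push 1
LOAD_CONST → push 5
COMPARE_OP bool(<) → 1 vs 5 = True
POP_JUMP_IF_FALSE → pop True; no jump
LOAD_FAST_LOAD_FAST v,b → push -216,-9
BINARY_OP * → -216 * -9 = 1944
STORE_FAST v → v=1944
LOAD_FAST i → push 1
LOAD_CONST → push 1
BINARY_OP + → 1 + 1 = 2
STORE_FAST i → i=2
LOAD_FAST i → push 2
LOAD_CONST → push 5
COMPARE_OP bool(<) → 2 vs 5 = True
POP_JUMP_IF_FALSE → pop True; no jump
LOAD_FAST_LOAD_FAST v,b → push 1944,-9
BINARY_OP * → 1944 * -9 = -17496
STORE_FAST v → v=-17496
LOAD_FAST i → push 2
LOAD_CONST → push 1
BINARY_OP + → 2 + 1 = 3
STORE_FAST i → i=3
LOAD_FAST i → push 3
LOAD_CONST → push 5
COMPARE_OP bool(<) → 3 vs 5 = True
POP_JUMP_IF_FALSE → pop True; no jump
LOAD_FAST_LOAD_FAST v,b → push -17496,-9
BINARY_OP * → -17496 * -9 = 157464
STORE_FAST v → v=157464
LOAD_FAST i → push 3
LOAD_CONST → push 1
BINARY_OP + → 3 + 1 = 4
STORE_FAST i → i=4
LOAD_FAST i → push 4
LOAD_CONST → push 5
COMPARE_OP bool(<) → 4 vs 5 = True
POP_JUMP_IF_FALSE → pop True; no jump
LOAD_FAST_LOAD_FAST v,b → push 157464,-9
BINARY_OP * → 157464 * -9 = -1417176
STORE_FAST v → v=-1417176
LOAD_FAST i → push 4
LOAD_CONST → push 1
BINARY_OP + → 4 + 1 = 5
STORE_FAST i → i=5
LOAD_FAST i → push 5
LOAD_CONST → push 5
COMPARE_OP bool(<) → 5 vs 5 = False
POP_JUMP_IF_FALSE → pop False; jump
LOAD_FAST v → push -1417176
RETURN_VALUE → return -1417176.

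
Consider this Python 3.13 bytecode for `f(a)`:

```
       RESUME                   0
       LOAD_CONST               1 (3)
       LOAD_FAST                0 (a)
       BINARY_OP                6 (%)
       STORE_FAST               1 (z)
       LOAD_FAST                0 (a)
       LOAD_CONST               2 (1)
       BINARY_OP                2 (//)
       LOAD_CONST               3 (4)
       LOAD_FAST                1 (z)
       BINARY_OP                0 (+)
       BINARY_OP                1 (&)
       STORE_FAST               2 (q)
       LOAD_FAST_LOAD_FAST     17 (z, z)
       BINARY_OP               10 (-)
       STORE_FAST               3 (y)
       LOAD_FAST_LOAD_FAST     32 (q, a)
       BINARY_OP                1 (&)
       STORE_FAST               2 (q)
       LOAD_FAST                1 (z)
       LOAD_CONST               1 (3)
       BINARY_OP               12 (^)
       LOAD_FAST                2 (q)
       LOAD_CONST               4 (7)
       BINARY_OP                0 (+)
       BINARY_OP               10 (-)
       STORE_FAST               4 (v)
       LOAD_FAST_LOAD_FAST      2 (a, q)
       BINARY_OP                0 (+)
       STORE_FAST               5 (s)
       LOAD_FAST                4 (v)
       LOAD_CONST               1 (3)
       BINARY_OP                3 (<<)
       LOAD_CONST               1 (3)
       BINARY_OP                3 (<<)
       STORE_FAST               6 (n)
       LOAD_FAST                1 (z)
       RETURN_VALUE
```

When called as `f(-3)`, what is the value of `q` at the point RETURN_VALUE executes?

4

LOAD_CONST → push 3. Stack: [3]
LOAD_FAST a → push -3. Stack: [3, -3]
BINARY_OP % → 3 % -3 = 0. Stack: [0]
STORE_FAST z → z=0. Stack: []
LOAD_FAST a → push -3. Stack: [-3]
LOAD_CONST → push 1. Stack: [-3, 1]
BINARY_OP // → -3 // 1 = -3. Stack: [-3]
LOAD_CONST → push 4. Stack: [-3, 4]
LOAD_FAST z → push 0. Stack: [-3, 4, 0]
BINARY_OP + → 4 + 0 = 4. Stack: [-3, 4]
BINARY_OP & → -3 & 4 = 4. Stack: [4]
STORE_FAST q → q=4. Stack: []
LOAD_FAST_LOAD_FAST z,z → push 0,0. Stack: [0, 0]
BINARY_OP - → 0 - 0 = 0. Stack: [0]
STORE_FAST y → y=0. Stack: []
LOAD_FAST_LOAD_FAST q,a → push 4,-3. Stack: [4, -3]
BINARY_OP & → 4 & -3 = 4. Stack: [4]
STORE_FAST q → q=4. Stack: []
LOAD_FAST z → push 0. Stack: [0]
LOAD_CONST → push 3. Stack: [0, 3]
BINARY_OP ^ → 0 ^ 3 = 3. Stack: [3]
LOAD_FAST q → push 4. Stack: [3, 4]
LOAD_CONST → push 7. Stack: [3, 4, 7]
BINARY_OP + → 4 + 7 = 11. Stack: [3, 11]
BINARY_OP - → 3 - 11 = -8. Stack: [-8]
STORE_FAST v → v=-8. Stack: []
LOAD_FAST_LOAD_FAST a,q → push -3,4. Stack: [-3, 4]
BINARY_OP + → -3 + 4 = 1. Stack: [1]
STORE_FAST s → s=1. Stack: []
LOAD_FAST v → push -8. Stack: [-8]
LOAD_CONST → push 3. Stack: [-8, 3]
BINARY_OP << → -8 << 3 = -64. Stack: [-64]
LOAD_CONST → push 3. Stack: [-64, 3]
BINARY_OP << → -64 << 3 = -512. Stack: [-512]
STORE_FAST n → n=-512. Stack: []
LOAD_FAST z → push 0. Stack: [0]
RETURN_VALUE → return 0.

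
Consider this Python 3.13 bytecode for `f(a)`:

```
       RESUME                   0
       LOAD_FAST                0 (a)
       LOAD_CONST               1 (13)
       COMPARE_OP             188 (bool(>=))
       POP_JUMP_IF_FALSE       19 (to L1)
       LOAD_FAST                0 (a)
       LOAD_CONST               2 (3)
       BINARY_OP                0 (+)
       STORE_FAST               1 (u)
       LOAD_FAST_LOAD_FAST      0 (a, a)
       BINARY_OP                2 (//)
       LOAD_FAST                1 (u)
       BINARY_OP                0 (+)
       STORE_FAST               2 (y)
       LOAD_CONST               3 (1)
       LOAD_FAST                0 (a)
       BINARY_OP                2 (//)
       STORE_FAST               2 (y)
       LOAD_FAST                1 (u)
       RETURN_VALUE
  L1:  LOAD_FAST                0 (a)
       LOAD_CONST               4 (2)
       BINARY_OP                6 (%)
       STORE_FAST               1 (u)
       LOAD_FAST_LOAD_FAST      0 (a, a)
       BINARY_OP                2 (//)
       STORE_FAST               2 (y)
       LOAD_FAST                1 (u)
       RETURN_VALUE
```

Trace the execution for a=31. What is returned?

LOAD_FAST a → push 31. Stack: [31]
LOAD_CONST → push 13. Stack: [31, 13]
COMPARE_OP bool(>=) → 31 vs 13 = True. Stack: [True]
POP_JUMP_IF_FALSE → pop True; no jump. Stack: []
LOAD_FAST a → push 31. Stack: [31]
LOAD_CONST → push 3. Stack: [31, 3]
BINARY_OP + → 31 + 3 = 34. Stack: [34]
STORE_FAST u → u=34. Stack: []
LOAD_FAST_LOAD_FAST a,a → push 31,31. Stack: [31, 31]
BINARY_OP // → 31 // 31 = 1. Stack: [1]
LOAD_FAST u → push 34. Stack: [1, 34]
BINARY_OP + → 1 + 34 = 35. Stack: [35]
STORE_FAST y → y=35. Stack: []
LOAD_CONST → push 1. Stack: [1]
LOAD_FAST a → push 31. Stack: [1, 31]
BINARY_OP // → 1 // 31 = 0. Stack: [0]
STORE_FAST y → y=0. Stack: []
LOAD_FAST u → push 34. Stack: [34]
RETURN_VALUE → return 34.

34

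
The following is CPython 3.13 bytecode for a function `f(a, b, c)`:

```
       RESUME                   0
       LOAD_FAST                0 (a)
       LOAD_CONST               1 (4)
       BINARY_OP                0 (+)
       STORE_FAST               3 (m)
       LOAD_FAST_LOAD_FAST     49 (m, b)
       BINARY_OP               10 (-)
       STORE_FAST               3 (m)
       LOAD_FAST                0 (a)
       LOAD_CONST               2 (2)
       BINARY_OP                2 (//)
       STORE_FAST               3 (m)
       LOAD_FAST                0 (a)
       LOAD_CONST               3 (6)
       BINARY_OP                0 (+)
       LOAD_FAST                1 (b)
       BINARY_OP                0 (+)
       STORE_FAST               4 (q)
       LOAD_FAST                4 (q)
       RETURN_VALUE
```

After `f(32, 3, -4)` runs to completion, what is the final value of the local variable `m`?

LOAD_FAST a → push 32. Stack: [32]
LOAD_CONST → push 4. Stack: [32, 4]
BINARY_OP + → 32 + 4 = 36. Stack: [36]
STORE_FAST m → m=36. Stack: []
LOAD_FAST_LOAD_FAST m,b → push 36,3. Stack: [36, 3]
BINARY_OP - → 36 - 3 = 33. Stack: [33]
STORE_FAST m → m=33. Stack: []
LOAD_FAST a → push 32. Stack: [32]
LOAD_CONST → push 2. Stack: [32, 2]
BINARY_OP // → 32 // 2 = 16. Stack: [16]
STORE_FAST m → m=16. Stack: []
LOAD_FAST a → push 32. Stack: [32]
LOAD_CONST → push 6. Stack: [32, 6]
BINARY_OP + → 32 + 6 = 38. Stack: [38]
LOAD_FAST b → push 3. Stack: [38, 3]
BINARY_OP + → 38 + 3 = 41. Stack: [41]
STORE_FAST q → q=41. Stack: []
LOAD_FAST q → push 41. Stack: [41]
RETURN_VALUE → return 41.

16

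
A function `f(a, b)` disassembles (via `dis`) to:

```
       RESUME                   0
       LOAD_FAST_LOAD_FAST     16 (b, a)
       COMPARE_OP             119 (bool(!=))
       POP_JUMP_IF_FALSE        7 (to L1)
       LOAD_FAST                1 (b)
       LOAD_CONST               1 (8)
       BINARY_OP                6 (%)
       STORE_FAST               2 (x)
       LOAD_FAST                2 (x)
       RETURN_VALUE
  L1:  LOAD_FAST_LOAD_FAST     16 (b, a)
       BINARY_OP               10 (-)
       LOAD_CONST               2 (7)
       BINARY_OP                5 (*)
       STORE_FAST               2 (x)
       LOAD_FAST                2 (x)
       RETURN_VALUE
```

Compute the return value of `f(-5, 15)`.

LOAD_FAST_LOAD_FAST b,a → push 15,-5. Stack: [15, -5]
COMPARE_OP bool(!=) → 15 vs -5 = True. Stack: [True]
POP_JUMP_IF_FALSE → pop True; no jump. Stack: []
LOAD_FAST b → push 15. Stack: [15]
LOAD_CONST → push 8. Stack: [15, 8]
BINARY_OP % → 15 % 8 = 7. Stack: [7]
STORE_FAST x → x=7. Stack: []
LOAD_FAST x → push 7. Stack: [7]
RETURN_VALUE → return 7.

7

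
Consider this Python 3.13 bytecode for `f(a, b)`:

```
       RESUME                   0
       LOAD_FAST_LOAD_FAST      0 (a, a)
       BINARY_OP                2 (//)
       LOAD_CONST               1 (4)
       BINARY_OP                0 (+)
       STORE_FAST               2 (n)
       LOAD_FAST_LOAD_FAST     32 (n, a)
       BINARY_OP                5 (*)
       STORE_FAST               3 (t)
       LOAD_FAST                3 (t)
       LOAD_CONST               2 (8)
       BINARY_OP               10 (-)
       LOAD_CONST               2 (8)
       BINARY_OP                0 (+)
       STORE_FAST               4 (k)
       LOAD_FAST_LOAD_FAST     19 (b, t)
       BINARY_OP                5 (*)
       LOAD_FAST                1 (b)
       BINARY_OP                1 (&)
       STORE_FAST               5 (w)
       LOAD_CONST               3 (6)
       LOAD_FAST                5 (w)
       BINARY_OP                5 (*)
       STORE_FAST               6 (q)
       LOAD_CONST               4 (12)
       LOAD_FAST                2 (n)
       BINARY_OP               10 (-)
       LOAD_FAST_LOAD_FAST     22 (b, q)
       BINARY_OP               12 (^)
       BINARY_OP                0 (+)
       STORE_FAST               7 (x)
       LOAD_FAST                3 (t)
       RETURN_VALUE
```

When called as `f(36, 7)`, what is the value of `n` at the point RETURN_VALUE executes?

5

LOAD_FAST_LOAD_FAST a,a → push 36,36. Stack: [36, 36]
BINARY_OP // → 36 // 36 = 1. Stack: [1]
LOAD_CONST → push 4. Stack: [1, 4]
BINARY_OP + → 1 + 4 = 5. Stack: [5]
STORE_FAST n → n=5. Stack: []
LOAD_FAST_LOAD_FAST n,a → push 5,36. Stack: [5, 36]
BINARY_OP * → 5 * 36 = 180. Stack: [180]
STORE_FAST t → t=180. Stack: []
LOAD_FAST t → push 180. Stack: [180]
LOAD_CONST → push 8. Stack: [180, 8]
BINARY_OP - → 180 - 8 = 172. Stack: [172]
LOAD_CONST → push 8. Stack: [172, 8]
BINARY_OP + → 172 + 8 = 180. Stack: [180]
STORE_FAST k → k=180. Stack: []
LOAD_FAST_LOAD_FAST b,t → push 7,180. Stack: [7, 180]
BINARY_OP * → 7 * 180 = 1260. Stack: [1260]
LOAD_FAST b → push 7. Stack: [1260, 7]
BINARY_OP & → 1260 & 7 = 4. Stack: [4]
STORE_FAST w → w=4. Stack: []
LOAD_CONST → push 6. Stack: [6]
LOAD_FAST w → push 4. Stack: [6, 4]
BINARY_OP * → 6 * 4 = 24. Stack: [24]
STORE_FAST q → q=24. Stack: []
LOAD_CONST → push 12. Stack: [12]
LOAD_FAST n → push 5. Stack: [12, 5]
BINARY_OP - → 12 - 5 = 7. Stack: [7]
LOAD_FAST_LOAD_FAST b,q → push 7,24. Stack: [7, 7, 24]
BINARY_OP ^ → 7 ^ 24 = 31. Stack: [7, 31]
BINARY_OP + → 7 + 31 = 38. Stack: [38]
STORE_FAST x → x=38. Stack: []
LOAD_FAST t → push 180. Stack: [180]
RETURN_VALUE → return 180.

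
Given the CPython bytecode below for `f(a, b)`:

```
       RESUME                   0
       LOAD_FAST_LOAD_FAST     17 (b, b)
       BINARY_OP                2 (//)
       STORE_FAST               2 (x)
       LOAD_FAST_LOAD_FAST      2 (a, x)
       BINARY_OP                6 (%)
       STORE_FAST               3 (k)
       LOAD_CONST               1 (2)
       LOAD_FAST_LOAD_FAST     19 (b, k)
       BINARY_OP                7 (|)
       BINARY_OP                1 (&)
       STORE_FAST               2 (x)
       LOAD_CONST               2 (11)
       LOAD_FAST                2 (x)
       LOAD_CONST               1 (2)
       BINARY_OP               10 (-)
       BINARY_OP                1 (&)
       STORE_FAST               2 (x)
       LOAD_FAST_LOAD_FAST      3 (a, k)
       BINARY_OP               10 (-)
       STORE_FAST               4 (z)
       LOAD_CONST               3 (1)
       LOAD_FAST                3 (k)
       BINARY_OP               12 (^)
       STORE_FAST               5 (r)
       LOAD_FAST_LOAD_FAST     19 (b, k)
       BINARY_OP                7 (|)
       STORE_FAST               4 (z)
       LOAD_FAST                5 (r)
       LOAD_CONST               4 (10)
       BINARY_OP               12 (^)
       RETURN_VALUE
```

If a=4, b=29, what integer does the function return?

11

LOAD_FAST_LOAD_FAST b,b → push 29,29. Stack: [29, 29]
BINARY_OP // → 29 // 29 = 1. Stack: [1]
STORE_FAST x → x=1. Stack: []
LOAD_FAST_LOAD_FAST a,x → push 4,1. Stack: [4, 1]
BINARY_OP % → 4 % 1 = 0. Stack: [0]
STORE_FAST k → k=0. Stack: []
LOAD_CONST → push 2. Stack: [2]
LOAD_FAST_LOAD_FAST b,k → push 29,0. Stack: [2, 29, 0]
BINARY_OP | → 29 | 0 = 29. Stack: [2, 29]
BINARY_OP & → 2 & 29 = 0. Stack: [0]
STORE_FAST x → x=0. Stack: []
LOAD_CONST → push 11. Stack: [11]
LOAD_FAST x → push 0. Stack: [11, 0]
LOAD_CONST → push 2. Stack: [11, 0, 2]
BINARY_OP - → 0 - 2 = -2. Stack: [11, -2]
BINARY_OP & → 11 & -2 = 10. Stack: [10]
STORE_FAST x → x=10. Stack: []
LOAD_FAST_LOAD_FAST a,k → push 4,0. Stack: [4, 0]
BINARY_OP - → 4 - 0 = 4. Stack: [4]
STORE_FAST z → z=4. Stack: []
LOAD_CONST → push 1. Stack: [1]
LOAD_FAST k → push 0. Stack: [1, 0]
BINARY_OP ^ → 1 ^ 0 = 1. Stack: [1]
STORE_FAST r → r=1. Stack: []
LOAD_FAST_LOAD_FAST b,k → push 29,0. Stack: [29, 0]
BINARY_OP | → 29 | 0 = 29. Stack: [29]
STORE_FAST z → z=29. Stack: []
LOAD_FAST r → push 1. Stack: [1]
LOAD_CONST → push 10. Stack: [1, 10]
BINARY_OP ^ → 1 ^ 10 = 11. Stack: [11]
RETURN_VALUE → return 11.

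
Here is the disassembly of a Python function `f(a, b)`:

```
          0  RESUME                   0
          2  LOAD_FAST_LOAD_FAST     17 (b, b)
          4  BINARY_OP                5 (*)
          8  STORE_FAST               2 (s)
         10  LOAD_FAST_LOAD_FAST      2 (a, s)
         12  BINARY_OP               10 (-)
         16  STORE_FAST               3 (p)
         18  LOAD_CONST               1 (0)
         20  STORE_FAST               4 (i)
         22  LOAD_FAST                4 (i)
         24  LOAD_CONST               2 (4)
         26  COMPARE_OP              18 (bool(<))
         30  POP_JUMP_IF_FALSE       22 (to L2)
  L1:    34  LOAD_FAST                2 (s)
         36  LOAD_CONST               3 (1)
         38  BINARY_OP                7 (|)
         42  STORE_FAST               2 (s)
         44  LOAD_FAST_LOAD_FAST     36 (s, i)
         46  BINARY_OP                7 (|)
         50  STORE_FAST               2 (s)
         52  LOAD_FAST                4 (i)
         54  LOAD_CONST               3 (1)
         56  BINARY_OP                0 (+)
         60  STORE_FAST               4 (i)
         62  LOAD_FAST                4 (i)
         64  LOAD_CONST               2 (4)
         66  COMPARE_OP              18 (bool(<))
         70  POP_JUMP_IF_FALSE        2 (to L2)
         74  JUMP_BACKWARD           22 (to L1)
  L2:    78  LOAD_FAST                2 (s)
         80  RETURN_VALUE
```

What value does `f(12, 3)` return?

11

LOAD_FAST_LOAD_FAST b,b → push 3,3
BINARY_OP * → 3 * 3 = 9
STORE_FAST s → s=9
LOAD_FAST_LOAD_FAST a,s → push 12,9
BINARY_OP - → 12 - 9 = 3
STORE_FAST p → p=3
LOAD_CONST → push 0
STORE_FAST i → i=0
LOAD_FAST i → push 0
LOAD_CONST → push 4
COMPARE_OP bool(<) → 0 vs 4 = True
POP_JUMP_IF_FALSE → pop True; no jump
LOAD_FAST s → push 9
LOAD_CONST → push 1
BINARY_OP | → 9 | 1 = 9
STORE_FAST s → s=9
LOAD_FAST_LOAD_FAST s,i → push 9,0
BINARY_OP | → 9 | 0 = 9
STORE_FAST s → s=9
LOAD_FAST i → push 0
LOAD_CONST → push 1
BINARY_OP + → 0 + 1 = 1
STORE_FAST i → i=1
LOAD_FAST i → push 1
LOAD_CONST → push 4
COMPARE_OP bool(<) → 1 vs 4 = True
POP_JUMP_IF_FALSE → pop True; no jump
LOAD_FAST s → push 9
LOAD_CONST → push 1
BINARY_OP | → 9 | 1 = 9
STORE_FAST s → s=9
LOAD_FAST_LOAD_FAST s,i → push 9,1
BINARY_OP | → 9 | 1 = 9
STORE_FAST s → s=9
LOAD_FAST i → push 1
LOAD_CONST → push 1
BINARY_OP + → 1 + 1 = 2
STORE_FAST i → i=2
LOAD_FAST i → push 2
LOAD_CONST → push 4
COMPARE_OP bool(<) → 2 vs 4 = True
POP_JUMP_IF_FALSE → pop True; no jump
LOAD_FAST s → push 9
LOAD_CONST → push 1
BINARY_OP | → 9 | 1 = 9
STORE_FAST s → s=9
LOAD_FAST_LOAD_FAST s,i → push 9,2
BINARY_OP | → 9 | 2 = 11
STORE_FAST s → s=11
LOAD_FAST i → push 2
LOAD_CONST → push 1
BINARY_OP + → 2 + 1 = 3
STORE_FAST i → i=3
LOAD_FAST i → push 3
LOAD_CONST → push 4
COMPARE_OP bool(<) → 3 vs 4 = True
POP_JUMP_IF_FALSE → pop True; no jump
LOAD_FAST s → push 11
LOAD_CONST → push 1
BINARY_OP | → 11 | 1 = 11
STORE_FAST s → s=11
LOAD_FAST_LOAD_FAST s,i → push 11,3
BINARY_OP | → 11 | 3 = 11
STORE_FAST s → s=11
LOAD_FAST i → push 3
LOAD_CONST → push 1
BINARY_OP + → 3 + 1 = 4
STORE_FAST i → i=4
LOAD_FAST i → push 4
LOAD_CONST → push 4
COMPARE_OP bool(<) → 4 vs 4 = False
POP_JUMP_IF_FALSE → pop False; jump
LOAD_FAST s → push 11
RETURN_VALUE → return 11.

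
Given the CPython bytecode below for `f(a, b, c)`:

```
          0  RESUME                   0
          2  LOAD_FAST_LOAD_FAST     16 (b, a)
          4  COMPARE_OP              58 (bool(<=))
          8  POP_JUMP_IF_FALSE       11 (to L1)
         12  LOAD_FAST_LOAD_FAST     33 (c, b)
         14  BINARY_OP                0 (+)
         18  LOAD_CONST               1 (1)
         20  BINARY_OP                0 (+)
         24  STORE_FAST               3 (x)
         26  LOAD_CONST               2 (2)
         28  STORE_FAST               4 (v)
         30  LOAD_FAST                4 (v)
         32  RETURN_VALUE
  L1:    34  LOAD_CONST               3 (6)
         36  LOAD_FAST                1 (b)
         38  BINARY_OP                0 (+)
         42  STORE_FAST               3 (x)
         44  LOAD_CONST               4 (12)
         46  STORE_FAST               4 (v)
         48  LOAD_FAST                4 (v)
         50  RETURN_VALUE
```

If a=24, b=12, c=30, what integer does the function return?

LOAD_FAST_LOAD_FAST b,a → push 12,24. Stack: [12, 24]
COMPARE_OP bool(<=) → 12 vs 24 = True. Stack: [True]
POP_JUMP_IF_FALSE → pop True; no jump. Stack: []
LOAD_FAST_LOAD_FAST c,b → push 30,12. Stack: [30, 12]
BINARY_OP + → 30 + 12 = 42. Stack: [42]
LOAD_CONST → push 1. Stack: [42, 1]
BINARY_OP + → 42 + 1 = 43. Stack: [43]
STORE_FAST x → x=43. Stack: []
LOAD_CONST → push 2. Stack: [2]
STORE_FAST v → v=2. Stack: []
LOAD_FAST v → push 2. Stack: [2]
RETURN_VALUE → return 2.

2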